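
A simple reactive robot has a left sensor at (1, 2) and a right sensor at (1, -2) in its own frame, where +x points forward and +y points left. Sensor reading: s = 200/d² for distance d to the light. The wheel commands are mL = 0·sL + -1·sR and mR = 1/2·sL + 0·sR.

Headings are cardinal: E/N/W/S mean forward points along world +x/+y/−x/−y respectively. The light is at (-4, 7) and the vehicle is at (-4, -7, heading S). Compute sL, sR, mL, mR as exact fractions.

left sensor world pos  = (-2, -8); dL² = 229
right sensor world pos = (-6, -8); dR² = 229
sL = 200/229 = 200/229
sR = 200/229 = 200/229
mL = 0·sL + -1·sR = -200/229
mR = 1/2·sL + 0·sR = 100/229

200/229 200/229 -200/229 100/229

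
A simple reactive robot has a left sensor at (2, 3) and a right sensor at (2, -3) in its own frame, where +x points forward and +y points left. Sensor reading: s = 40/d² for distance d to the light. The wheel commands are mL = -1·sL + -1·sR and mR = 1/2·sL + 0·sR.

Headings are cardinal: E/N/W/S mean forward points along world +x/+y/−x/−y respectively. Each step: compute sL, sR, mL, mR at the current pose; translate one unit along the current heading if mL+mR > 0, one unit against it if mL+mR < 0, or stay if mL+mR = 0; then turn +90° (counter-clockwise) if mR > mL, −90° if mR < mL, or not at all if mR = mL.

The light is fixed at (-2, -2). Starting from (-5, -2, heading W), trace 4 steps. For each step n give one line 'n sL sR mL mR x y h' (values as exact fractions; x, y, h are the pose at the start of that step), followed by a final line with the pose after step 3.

n=0: pose=(-5,-2,W); sL=20/17, sR=20/17; mL=-40/17, mR=10/17; mL+mR=-30/17 → advance -1; mR−mL=50/17 → turn +1·90°
n=1: pose=(-4,-2,S); sL=8, sR=40/29; mL=-272/29, mR=4; mL+mR=-156/29 → advance -1; mR−mL=388/29 → turn +1·90°
n=2: pose=(-4,-1,E); sL=5/2, sR=10; mL=-25/2, mR=5/4; mL+mR=-45/4 → advance -1; mR−mL=55/4 → turn +1·90°
n=3: pose=(-5,-1,N); sL=8/9, sR=40/9; mL=-16/3, mR=4/9; mL+mR=-44/9 → advance -1; mR−mL=52/9 → turn +1·90°

0 20/17 20/17 -40/17 10/17 -5 -2 W
1 8 40/29 -272/29 4 -4 -2 S
2 5/2 10 -25/2 5/4 -4 -1 E
3 8/9 40/9 -16/3 4/9 -5 -1 N
final -5 -2 W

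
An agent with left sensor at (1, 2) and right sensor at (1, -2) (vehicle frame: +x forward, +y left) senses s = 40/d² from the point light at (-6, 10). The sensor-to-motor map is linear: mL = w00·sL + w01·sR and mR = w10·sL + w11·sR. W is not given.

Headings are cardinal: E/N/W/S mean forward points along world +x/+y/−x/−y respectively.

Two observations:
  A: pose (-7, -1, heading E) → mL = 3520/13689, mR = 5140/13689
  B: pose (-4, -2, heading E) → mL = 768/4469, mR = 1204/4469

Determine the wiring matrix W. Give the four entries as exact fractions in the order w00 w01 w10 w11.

1 -1 1 -1/2

obs A: pose=(-7,-1,E) → sL=40/81, sR=40/169, mL=3520/13689, mR=5140/13689
obs B: pose=(-4,-2,E) → sL=40/109, sR=8/41, mL=768/4469, mR=1204/4469
sensor matrix S = [[40/81, 40/169], [40/109, 8/41]]; det S = 581120/61176141
solve [mL_A; mL_B] = S·[w00; w01] and [mR_A; mR_B] = S·[w10; w11]:
  w00 = 1, w01 = -1, w10 = 1, w11 = -1/2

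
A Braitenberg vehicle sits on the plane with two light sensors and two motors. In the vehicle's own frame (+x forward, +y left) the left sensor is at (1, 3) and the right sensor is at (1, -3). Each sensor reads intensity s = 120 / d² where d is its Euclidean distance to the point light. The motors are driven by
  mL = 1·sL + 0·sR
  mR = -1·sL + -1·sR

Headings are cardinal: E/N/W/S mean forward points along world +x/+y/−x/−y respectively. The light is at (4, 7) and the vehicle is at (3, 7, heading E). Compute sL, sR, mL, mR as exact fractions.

left sensor world pos  = (4, 10); dL² = 9
right sensor world pos = (4, 4); dR² = 9
sL = 120/9 = 40/3
sR = 120/9 = 40/3
mL = 1·sL + 0·sR = 40/3
mR = -1·sL + -1·sR = -80/3

40/3 40/3 40/3 -80/3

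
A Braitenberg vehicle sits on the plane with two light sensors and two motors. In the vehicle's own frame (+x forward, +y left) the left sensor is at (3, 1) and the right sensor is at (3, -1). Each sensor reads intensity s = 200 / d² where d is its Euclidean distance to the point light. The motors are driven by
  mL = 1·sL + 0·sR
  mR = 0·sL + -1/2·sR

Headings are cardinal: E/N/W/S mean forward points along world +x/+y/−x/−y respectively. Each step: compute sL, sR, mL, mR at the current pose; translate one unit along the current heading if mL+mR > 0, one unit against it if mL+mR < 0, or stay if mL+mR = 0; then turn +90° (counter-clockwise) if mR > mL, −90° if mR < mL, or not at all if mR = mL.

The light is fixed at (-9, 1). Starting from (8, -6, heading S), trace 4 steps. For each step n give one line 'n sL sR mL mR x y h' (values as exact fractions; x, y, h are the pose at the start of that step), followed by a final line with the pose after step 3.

n=0: pose=(8,-6,S); sL=25/53, sR=50/89; mL=25/53, mR=-25/89; mL+mR=900/4717 → advance +1; mR−mL=-3550/4717 → turn -1·90°
n=1: pose=(8,-7,W); sL=200/277, sR=40/49; mL=200/277, mR=-20/49; mL+mR=4260/13573 → advance +1; mR−mL=-15340/13573 → turn -1·90°
n=2: pose=(7,-7,N); sL=4/5, sR=100/157; mL=4/5, mR=-50/157; mL+mR=378/785 → advance +1; mR−mL=-878/785 → turn -1·90°
n=3: pose=(7,-6,E); sL=200/397, sR=8/17; mL=200/397, mR=-4/17; mL+mR=1812/6749 → advance +1; mR−mL=-4988/6749 → turn -1·90°

0 25/53 50/89 25/53 -25/89 8 -6 S
1 200/277 40/49 200/277 -20/49 8 -7 W
2 4/5 100/157 4/5 -50/157 7 -7 N
3 200/397 8/17 200/397 -4/17 7 -6 E
final 8 -6 S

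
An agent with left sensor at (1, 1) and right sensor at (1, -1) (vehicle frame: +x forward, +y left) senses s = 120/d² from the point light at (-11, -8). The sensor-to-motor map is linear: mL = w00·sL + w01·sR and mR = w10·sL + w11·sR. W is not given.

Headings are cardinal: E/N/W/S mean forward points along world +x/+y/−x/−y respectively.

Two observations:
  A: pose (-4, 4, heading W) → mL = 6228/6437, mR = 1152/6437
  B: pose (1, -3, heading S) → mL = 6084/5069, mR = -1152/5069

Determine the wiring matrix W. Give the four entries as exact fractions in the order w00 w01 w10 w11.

obs A: pose=(-4,4,W) → sL=120/157, sR=24/41, mL=6228/6437, mR=1152/6437
obs B: pose=(1,-3,S) → sL=24/37, sR=120/137, mL=6084/5069, mR=-1152/5069
sensor matrix S = [[120/157, 24/41], [24/37, 120/137]]; det S = 9455616/32629153
solve [mL_A; mL_B] = S·[w00; w01] and [mR_A; mR_B] = S·[w10; w11]:
  w00 = 1/2, w01 = 1, w10 = 1, w11 = -1

1/2 1 1 -1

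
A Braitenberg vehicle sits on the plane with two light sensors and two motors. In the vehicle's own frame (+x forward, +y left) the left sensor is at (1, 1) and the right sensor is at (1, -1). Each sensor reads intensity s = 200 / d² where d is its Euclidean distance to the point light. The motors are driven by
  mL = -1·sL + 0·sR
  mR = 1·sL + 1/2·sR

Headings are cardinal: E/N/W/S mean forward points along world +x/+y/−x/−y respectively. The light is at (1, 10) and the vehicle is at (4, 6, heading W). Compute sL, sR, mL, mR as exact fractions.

left sensor world pos  = (3, 5); dL² = 29
right sensor world pos = (3, 7); dR² = 13
sL = 200/29 = 200/29
sR = 200/13 = 200/13
mL = -1·sL + 0·sR = -200/29
mR = 1·sL + 1/2·sR = 5500/377

200/29 200/13 -200/29 5500/377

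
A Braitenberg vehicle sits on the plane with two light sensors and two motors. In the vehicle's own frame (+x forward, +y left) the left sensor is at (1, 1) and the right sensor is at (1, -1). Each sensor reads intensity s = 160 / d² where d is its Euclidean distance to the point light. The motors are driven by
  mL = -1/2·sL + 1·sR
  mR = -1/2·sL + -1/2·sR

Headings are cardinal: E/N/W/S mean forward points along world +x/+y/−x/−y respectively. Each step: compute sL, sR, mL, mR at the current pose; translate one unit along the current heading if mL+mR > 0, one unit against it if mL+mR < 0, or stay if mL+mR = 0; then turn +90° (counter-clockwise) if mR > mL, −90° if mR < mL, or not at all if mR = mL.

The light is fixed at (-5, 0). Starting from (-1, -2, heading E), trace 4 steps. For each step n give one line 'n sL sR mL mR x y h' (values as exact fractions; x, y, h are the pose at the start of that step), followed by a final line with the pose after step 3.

0 80/13 80/17 360/221 -1200/221 -1 -2 E
1 32/5 160/13 592/65 -608/65 -2 -2 S
2 20 40 30 -30 -2 -1 W
3 40 10 -10 -25 -2 -1 N
final -2 -2 E

n=0: pose=(-1,-2,E); sL=80/13, sR=80/17; mL=360/221, mR=-1200/221; mL+mR=-840/221 → advance -1; mR−mL=-120/17 → turn -1·90°
n=1: pose=(-2,-2,S); sL=32/5, sR=160/13; mL=592/65, mR=-608/65; mL+mR=-16/65 → advance -1; mR−mL=-240/13 → turn -1·90°
n=2: pose=(-2,-1,W); sL=20, sR=40; mL=30, mR=-30; mL+mR=0 → advance +0; mR−mL=-60 → turn -1·90°
n=3: pose=(-2,-1,N); sL=40, sR=10; mL=-10, mR=-25; mL+mR=-35 → advance -1; mR−mL=-15 → turn -1·90°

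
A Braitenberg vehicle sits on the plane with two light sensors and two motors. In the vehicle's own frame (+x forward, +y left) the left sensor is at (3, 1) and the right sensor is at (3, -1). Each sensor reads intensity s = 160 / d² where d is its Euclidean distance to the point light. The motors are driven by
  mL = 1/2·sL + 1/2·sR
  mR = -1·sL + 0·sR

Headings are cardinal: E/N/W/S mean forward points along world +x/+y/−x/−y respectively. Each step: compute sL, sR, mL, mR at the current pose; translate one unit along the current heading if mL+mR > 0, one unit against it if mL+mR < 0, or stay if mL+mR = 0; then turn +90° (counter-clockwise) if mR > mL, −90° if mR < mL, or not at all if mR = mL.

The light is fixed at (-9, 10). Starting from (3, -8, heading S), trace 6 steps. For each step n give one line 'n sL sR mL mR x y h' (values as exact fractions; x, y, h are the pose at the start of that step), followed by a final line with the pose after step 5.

n=0: pose=(3,-8,S); sL=16/61, sR=80/281; mL=4688/17141, mR=-16/61; mL+mR=192/17141 → advance +1; mR−mL=-9184/17141 → turn -1·90°
n=1: pose=(3,-9,W); sL=160/481, sR=32/81; mL=14176/38961, mR=-160/481; mL+mR=1216/38961 → advance +1; mR−mL=-27136/38961 → turn -1·90°
n=2: pose=(2,-9,N); sL=40/89, sR=2/5; mL=189/445, mR=-40/89; mL+mR=-11/445 → advance -1; mR−mL=-389/445 → turn -1·90°
n=3: pose=(2,-10,E); sL=160/557, sR=160/637; mL=95520/354809, mR=-160/557; mL+mR=-6400/354809 → advance -1; mR−mL=-197440/354809 → turn -1·90°
n=4: pose=(1,-10,S); sL=16/65, sR=16/61; mL=1008/3965, mR=-16/65; mL+mR=32/3965 → advance +1; mR−mL=-1984/3965 → turn -1·90°
n=5: pose=(1,-11,W); sL=160/533, sR=160/449; mL=78560/239317, mR=-160/533; mL+mR=6720/239317 → advance +1; mR−mL=-150400/239317 → turn -1·90°

0 16/61 80/281 4688/17141 -16/61 3 -8 S
1 160/481 32/81 14176/38961 -160/481 3 -9 W
2 40/89 2/5 189/445 -40/89 2 -9 N
3 160/557 160/637 95520/354809 -160/557 2 -10 E
4 16/65 16/61 1008/3965 -16/65 1 -10 S
5 160/533 160/449 78560/239317 -160/533 1 -11 W
final 0 -11 N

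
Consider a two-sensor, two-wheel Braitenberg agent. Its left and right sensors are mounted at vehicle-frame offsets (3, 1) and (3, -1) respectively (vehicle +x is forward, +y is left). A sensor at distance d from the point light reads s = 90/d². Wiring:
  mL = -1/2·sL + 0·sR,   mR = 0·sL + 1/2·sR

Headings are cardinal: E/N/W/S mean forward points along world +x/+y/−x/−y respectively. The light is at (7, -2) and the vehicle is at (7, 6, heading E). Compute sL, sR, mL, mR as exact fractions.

1 45/29 -1/2 45/58

left sensor world pos  = (10, 7); dL² = 90
right sensor world pos = (10, 5); dR² = 58
sL = 90/90 = 1
sR = 90/58 = 45/29
mL = -1/2·sL + 0·sR = -1/2
mR = 0·sL + 1/2·sR = 45/58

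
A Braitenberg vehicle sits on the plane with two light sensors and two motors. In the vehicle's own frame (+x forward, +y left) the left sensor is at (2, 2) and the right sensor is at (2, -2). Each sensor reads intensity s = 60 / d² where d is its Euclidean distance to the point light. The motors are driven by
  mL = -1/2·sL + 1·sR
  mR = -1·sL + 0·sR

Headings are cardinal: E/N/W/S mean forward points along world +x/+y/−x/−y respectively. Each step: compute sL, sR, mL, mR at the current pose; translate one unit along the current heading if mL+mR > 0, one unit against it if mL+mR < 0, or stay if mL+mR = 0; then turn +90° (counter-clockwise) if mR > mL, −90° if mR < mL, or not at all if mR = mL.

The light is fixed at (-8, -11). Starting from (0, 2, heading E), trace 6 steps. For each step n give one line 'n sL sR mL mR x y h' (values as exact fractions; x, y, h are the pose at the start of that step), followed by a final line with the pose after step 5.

0 12/65 60/221 198/1105 -12/65 0 2 E
1 30/101 30/73 1935/7373 -30/101 -1 2 S
2 60/169 60/281 1710/47489 -60/169 -1 3 W
3 15/73 15/89 855/12994 -15/73 0 3 N
4 12/65 60/221 198/1105 -12/65 0 2 E
5 30/101 30/73 1935/7373 -30/101 -1 2 S
final -1 3 W

n=0: pose=(0,2,E); sL=12/65, sR=60/221; mL=198/1105, mR=-12/65; mL+mR=-6/1105 → advance -1; mR−mL=-402/1105 → turn -1·90°
n=1: pose=(-1,2,S); sL=30/101, sR=30/73; mL=1935/7373, mR=-30/101; mL+mR=-255/7373 → advance -1; mR−mL=-4125/7373 → turn -1·90°
n=2: pose=(-1,3,W); sL=60/169, sR=60/281; mL=1710/47489, mR=-60/169; mL+mR=-15150/47489 → advance -1; mR−mL=-18570/47489 → turn -1·90°
n=3: pose=(0,3,N); sL=15/73, sR=15/89; mL=855/12994, mR=-15/73; mL+mR=-1815/12994 → advance -1; mR−mL=-3525/12994 → turn -1·90°
n=4: pose=(0,2,E); sL=12/65, sR=60/221; mL=198/1105, mR=-12/65; mL+mR=-6/1105 → advance -1; mR−mL=-402/1105 → turn -1·90°
n=5: pose=(-1,2,S); sL=30/101, sR=30/73; mL=1935/7373, mR=-30/101; mL+mR=-255/7373 → advance -1; mR−mL=-4125/7373 → turn -1·90°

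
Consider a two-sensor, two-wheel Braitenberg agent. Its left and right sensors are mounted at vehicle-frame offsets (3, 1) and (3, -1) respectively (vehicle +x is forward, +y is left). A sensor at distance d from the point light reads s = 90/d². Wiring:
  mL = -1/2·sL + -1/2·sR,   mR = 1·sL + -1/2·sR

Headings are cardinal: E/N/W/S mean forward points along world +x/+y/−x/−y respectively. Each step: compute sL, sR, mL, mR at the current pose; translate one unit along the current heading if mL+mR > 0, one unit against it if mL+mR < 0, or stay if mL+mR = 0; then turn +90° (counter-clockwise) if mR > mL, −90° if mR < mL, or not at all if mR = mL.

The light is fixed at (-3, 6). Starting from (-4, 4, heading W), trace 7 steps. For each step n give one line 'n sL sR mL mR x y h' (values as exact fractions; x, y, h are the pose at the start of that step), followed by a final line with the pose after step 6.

n=0: pose=(-4,4,W); sL=18/5, sR=90/17; mL=-378/85, mR=81/85; mL+mR=-297/85 → advance -1; mR−mL=27/5 → turn +1·90°
n=1: pose=(-3,4,S); sL=45/13, sR=45/13; mL=-45/13, mR=45/26; mL+mR=-45/26 → advance -1; mR−mL=135/26 → turn +1·90°
n=2: pose=(-3,5,E); sL=10, sR=90/13; mL=-110/13, mR=85/13; mL+mR=-25/13 → advance -1; mR−mL=15 → turn +1·90°
n=3: pose=(-4,5,N); sL=45/4, sR=45/2; mL=-135/8, mR=0; mL+mR=-135/8 → advance -1; mR−mL=135/8 → turn +1·90°
n=4: pose=(-4,4,W); sL=18/5, sR=90/17; mL=-378/85, mR=81/85; mL+mR=-297/85 → advance -1; mR−mL=27/5 → turn +1·90°
n=5: pose=(-3,4,S); sL=45/13, sR=45/13; mL=-45/13, mR=45/26; mL+mR=-45/26 → advance -1; mR−mL=135/26 → turn +1·90°
n=6: pose=(-3,5,E); sL=10, sR=90/13; mL=-110/13, mR=85/13; mL+mR=-25/13 → advance -1; mR−mL=15 → turn +1·90°

0 18/5 90/17 -378/85 81/85 -4 4 W
1 45/13 45/13 -45/13 45/26 -3 4 S
2 10 90/13 -110/13 85/13 -3 5 E
3 45/4 45/2 -135/8 0 -4 5 N
4 18/5 90/17 -378/85 81/85 -4 4 W
5 45/13 45/13 -45/13 45/26 -3 4 S
6 10 90/13 -110/13 85/13 -3 5 E
final -4 5 N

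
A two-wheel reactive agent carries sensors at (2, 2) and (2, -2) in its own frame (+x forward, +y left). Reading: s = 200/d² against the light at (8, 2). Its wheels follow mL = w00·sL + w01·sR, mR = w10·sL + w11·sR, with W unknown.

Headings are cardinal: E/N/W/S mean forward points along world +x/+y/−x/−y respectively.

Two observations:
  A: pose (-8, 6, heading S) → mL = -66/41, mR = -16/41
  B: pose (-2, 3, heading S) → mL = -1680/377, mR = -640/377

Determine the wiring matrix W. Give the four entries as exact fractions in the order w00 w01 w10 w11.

-1 -1 -1 1

obs A: pose=(-8,6,S) → sL=1, sR=25/41, mL=-66/41, mR=-16/41
obs B: pose=(-2,3,S) → sL=40/13, sR=40/29, mL=-1680/377, mR=-640/377
sensor matrix S = [[1, 25/41], [40/13, 40/29]]; det S = -7680/15457
solve [mL_A; mL_B] = S·[w00; w01] and [mR_A; mR_B] = S·[w10; w11]:
  w00 = -1, w01 = -1, w10 = -1, w11 = 1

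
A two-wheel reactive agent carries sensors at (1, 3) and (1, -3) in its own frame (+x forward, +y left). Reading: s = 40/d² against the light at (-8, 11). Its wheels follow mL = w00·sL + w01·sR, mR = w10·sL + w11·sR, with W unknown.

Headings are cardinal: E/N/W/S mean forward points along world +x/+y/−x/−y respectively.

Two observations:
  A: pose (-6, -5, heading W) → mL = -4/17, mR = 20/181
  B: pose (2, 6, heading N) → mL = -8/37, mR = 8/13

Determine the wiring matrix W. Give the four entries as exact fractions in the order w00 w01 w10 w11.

obs A: pose=(-6,-5,W) → sL=20/181, sR=4/17, mL=-4/17, mR=20/181
obs B: pose=(2,6,N) → sL=8/13, sR=8/37, mL=-8/37, mR=8/13
sensor matrix S = [[20/181, 4/17], [8/13, 8/37]]; det S = -178944/1480037
solve [mL_A; mL_B] = S·[w00; w01] and [mR_A; mR_B] = S·[w10; w11]:
  w00 = 0, w01 = -1, w10 = 1, w11 = 0

0 -1 1 0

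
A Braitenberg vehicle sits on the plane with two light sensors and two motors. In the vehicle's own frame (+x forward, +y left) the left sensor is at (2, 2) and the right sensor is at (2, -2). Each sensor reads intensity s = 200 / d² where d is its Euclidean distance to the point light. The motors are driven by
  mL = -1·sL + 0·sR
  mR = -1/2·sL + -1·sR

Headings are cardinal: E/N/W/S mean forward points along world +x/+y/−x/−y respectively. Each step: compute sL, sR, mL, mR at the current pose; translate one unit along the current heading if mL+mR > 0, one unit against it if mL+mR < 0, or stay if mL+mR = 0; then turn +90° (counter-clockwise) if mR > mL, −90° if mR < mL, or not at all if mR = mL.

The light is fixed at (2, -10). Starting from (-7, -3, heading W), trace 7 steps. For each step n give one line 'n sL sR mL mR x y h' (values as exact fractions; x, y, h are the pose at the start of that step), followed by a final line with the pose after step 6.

n=0: pose=(-7,-3,W); sL=100/73, sR=100/101; mL=-100/73, mR=-12350/7373; mL+mR=-22450/7373 → advance -1; mR−mL=-2250/7373 → turn -1·90°
n=1: pose=(-6,-3,N); sL=200/181, sR=200/117; mL=-200/181, mR=-47900/21177; mL+mR=-71300/21177 → advance -1; mR−mL=-24500/21177 → turn -1·90°
n=2: pose=(-6,-4,E); sL=2, sR=50/13; mL=-2, mR=-63/13; mL+mR=-89/13 → advance -1; mR−mL=-37/13 → turn -1·90°
n=3: pose=(-7,-4,S); sL=40/13, sR=200/137; mL=-40/13, mR=-5340/1781; mL+mR=-10820/1781 → advance -1; mR−mL=140/1781 → turn +1·90°
n=4: pose=(-7,-3,E); sL=20/13, sR=100/37; mL=-20/13, mR=-1670/481; mL+mR=-2410/481 → advance -1; mR−mL=-930/481 → turn -1·90°
n=5: pose=(-8,-3,S); sL=200/89, sR=200/169; mL=-200/89, mR=-34700/15041; mL+mR=-68500/15041 → advance -1; mR−mL=-900/15041 → turn -1·90°
n=6: pose=(-8,-2,W); sL=10/9, sR=50/61; mL=-10/9, mR=-755/549; mL+mR=-455/183 → advance -1; mR−mL=-145/549 → turn -1·90°

0 100/73 100/101 -100/73 -12350/7373 -7 -3 W
1 200/181 200/117 -200/181 -47900/21177 -6 -3 N
2 2 50/13 -2 -63/13 -6 -4 E
3 40/13 200/137 -40/13 -5340/1781 -7 -4 S
4 20/13 100/37 -20/13 -1670/481 -7 -3 E
5 200/89 200/169 -200/89 -34700/15041 -8 -3 S
6 10/9 50/61 -10/9 -755/549 -8 -2 W
final -7 -2 N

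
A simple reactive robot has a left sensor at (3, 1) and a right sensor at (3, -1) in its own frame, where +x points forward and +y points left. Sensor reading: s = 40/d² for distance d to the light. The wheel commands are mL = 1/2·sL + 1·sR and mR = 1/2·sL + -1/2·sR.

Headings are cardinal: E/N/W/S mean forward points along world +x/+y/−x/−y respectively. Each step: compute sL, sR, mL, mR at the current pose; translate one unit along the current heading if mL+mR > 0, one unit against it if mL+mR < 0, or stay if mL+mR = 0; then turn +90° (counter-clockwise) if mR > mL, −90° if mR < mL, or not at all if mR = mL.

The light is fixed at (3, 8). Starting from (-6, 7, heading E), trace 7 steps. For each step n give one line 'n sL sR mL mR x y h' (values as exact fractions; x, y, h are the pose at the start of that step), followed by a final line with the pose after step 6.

n=0: pose=(-6,7,E); sL=10/9, sR=1; mL=14/9, mR=1/18; mL+mR=29/18 → advance +1; mR−mL=-3/2 → turn -1·90°
n=1: pose=(-5,7,S); sL=8/13, sR=40/97; mL=908/1261, mR=128/1261; mL+mR=1036/1261 → advance +1; mR−mL=-60/97 → turn -1·90°
n=2: pose=(-5,6,W); sL=4/13, sR=20/61; mL=382/793, mR=-8/793; mL+mR=374/793 → advance +1; mR−mL=-30/61 → turn -1·90°
n=3: pose=(-6,6,N); sL=40/101, sR=8/13; mL=1068/1313, mR=-144/1313; mL+mR=924/1313 → advance +1; mR−mL=-12/13 → turn -1·90°
n=4: pose=(-6,7,E); sL=10/9, sR=1; mL=14/9, mR=1/18; mL+mR=29/18 → advance +1; mR−mL=-3/2 → turn -1·90°
n=5: pose=(-5,7,S); sL=8/13, sR=40/97; mL=908/1261, mR=128/1261; mL+mR=1036/1261 → advance +1; mR−mL=-60/97 → turn -1·90°
n=6: pose=(-5,6,W); sL=4/13, sR=20/61; mL=382/793, mR=-8/793; mL+mR=374/793 → advance +1; mR−mL=-30/61 → turn -1·90°

0 10/9 1 14/9 1/18 -6 7 E
1 8/13 40/97 908/1261 128/1261 -5 7 S
2 4/13 20/61 382/793 -8/793 -5 6 W
3 40/101 8/13 1068/1313 -144/1313 -6 6 N
4 10/9 1 14/9 1/18 -6 7 E
5 8/13 40/97 908/1261 128/1261 -5 7 S
6 4/13 20/61 382/793 -8/793 -5 6 W
final -6 6 N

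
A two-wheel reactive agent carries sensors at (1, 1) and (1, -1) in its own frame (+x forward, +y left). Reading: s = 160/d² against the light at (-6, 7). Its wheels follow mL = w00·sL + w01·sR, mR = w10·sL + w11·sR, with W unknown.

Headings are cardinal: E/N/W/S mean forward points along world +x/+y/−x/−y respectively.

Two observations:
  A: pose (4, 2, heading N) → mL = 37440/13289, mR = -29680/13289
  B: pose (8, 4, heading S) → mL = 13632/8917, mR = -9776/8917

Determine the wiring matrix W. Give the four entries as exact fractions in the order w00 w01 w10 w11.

obs A: pose=(4,2,N) → sL=160/97, sR=160/137, mL=37440/13289, mR=-29680/13289
obs B: pose=(8,4,S) → sL=160/241, sR=32/37, mL=13632/8917, mR=-9776/8917
sensor matrix S = [[160/97, 160/137], [160/241, 32/37]]; det S = 77168640/118498013
solve [mL_A; mL_B] = S·[w00; w01] and [mR_A; mR_B] = S·[w10; w11]:
  w00 = 1, w01 = 1, w10 = -1, w11 = -1/2

1 1 -1 -1/2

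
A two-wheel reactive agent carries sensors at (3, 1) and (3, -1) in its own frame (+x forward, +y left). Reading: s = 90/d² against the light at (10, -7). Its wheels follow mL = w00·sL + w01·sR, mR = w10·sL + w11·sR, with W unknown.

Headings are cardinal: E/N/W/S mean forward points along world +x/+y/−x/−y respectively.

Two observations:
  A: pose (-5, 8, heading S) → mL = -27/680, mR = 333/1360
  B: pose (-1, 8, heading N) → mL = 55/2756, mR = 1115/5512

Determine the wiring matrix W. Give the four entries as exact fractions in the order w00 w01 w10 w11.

obs A: pose=(-5,8,S) → sL=9/34, sR=9/40, mL=-27/680, mR=333/1360
obs B: pose=(-1,8,N) → sL=5/26, sR=45/212, mL=55/2756, mR=1115/5512
sensor matrix S = [[9/34, 9/40], [5/26, 45/212]]; det S = 2421/187408
solve [mL_A; mL_B] = S·[w00; w01] and [mR_A; mR_B] = S·[w10; w11]:
  w00 = -1, w01 = 1, w10 = 1/2, w11 = 1/2

-1 1 1/2 1/2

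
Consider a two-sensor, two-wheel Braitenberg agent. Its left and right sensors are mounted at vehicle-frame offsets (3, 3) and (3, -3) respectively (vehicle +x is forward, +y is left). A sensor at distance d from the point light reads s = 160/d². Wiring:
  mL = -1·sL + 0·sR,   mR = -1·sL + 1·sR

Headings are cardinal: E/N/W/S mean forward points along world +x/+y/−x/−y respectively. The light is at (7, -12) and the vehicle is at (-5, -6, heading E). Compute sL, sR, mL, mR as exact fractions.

left sensor world pos  = (-2, -3); dL² = 162
right sensor world pos = (-2, -9); dR² = 90
sL = 160/162 = 80/81
sR = 160/90 = 16/9
mL = -1·sL + 0·sR = -80/81
mR = -1·sL + 1·sR = 64/81

80/81 16/9 -80/81 64/81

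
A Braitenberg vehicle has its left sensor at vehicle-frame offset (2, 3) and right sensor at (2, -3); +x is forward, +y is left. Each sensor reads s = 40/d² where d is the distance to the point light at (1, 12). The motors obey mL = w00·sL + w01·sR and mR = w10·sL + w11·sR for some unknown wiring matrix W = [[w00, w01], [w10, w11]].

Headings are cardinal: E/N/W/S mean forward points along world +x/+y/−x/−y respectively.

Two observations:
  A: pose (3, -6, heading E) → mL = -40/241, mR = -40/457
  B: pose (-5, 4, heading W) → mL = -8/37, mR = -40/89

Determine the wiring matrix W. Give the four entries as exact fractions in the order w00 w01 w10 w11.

obs A: pose=(3,-6,E) → sL=40/241, sR=40/457, mL=-40/241, mR=-40/457
obs B: pose=(-5,4,W) → sL=8/37, sR=40/89, mL=-8/37, mR=-40/89
sensor matrix S = [[40/241, 40/457], [8/37, 40/89]]; det S = 20190720/362681141
solve [mL_A; mL_B] = S·[w00; w01] and [mR_A; mR_B] = S·[w10; w11]:
  w00 = -1, w01 = 0, w10 = 0, w11 = -1

-1 0 0 -1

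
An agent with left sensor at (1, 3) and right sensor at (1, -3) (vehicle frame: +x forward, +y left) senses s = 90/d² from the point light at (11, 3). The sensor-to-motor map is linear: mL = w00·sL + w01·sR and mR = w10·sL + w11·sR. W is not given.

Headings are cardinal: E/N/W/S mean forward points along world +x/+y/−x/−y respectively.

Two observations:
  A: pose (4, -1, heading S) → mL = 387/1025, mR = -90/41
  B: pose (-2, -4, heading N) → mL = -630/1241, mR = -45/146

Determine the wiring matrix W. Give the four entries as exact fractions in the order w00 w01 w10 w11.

obs A: pose=(4,-1,S) → sL=90/41, sR=18/25, mL=387/1025, mR=-90/41
obs B: pose=(-2,-4,N) → sL=45/146, sR=45/68, mL=-630/1241, mR=-45/146
sensor matrix S = [[90/41, 18/25], [45/146, 45/68]]; det S = 626211/508810
solve [mL_A; mL_B] = S·[w00; w01] and [mR_A; mR_B] = S·[w10; w11]:
  w00 = 1/2, w01 = -1, w10 = -1, w11 = 0

1/2 -1 -1 0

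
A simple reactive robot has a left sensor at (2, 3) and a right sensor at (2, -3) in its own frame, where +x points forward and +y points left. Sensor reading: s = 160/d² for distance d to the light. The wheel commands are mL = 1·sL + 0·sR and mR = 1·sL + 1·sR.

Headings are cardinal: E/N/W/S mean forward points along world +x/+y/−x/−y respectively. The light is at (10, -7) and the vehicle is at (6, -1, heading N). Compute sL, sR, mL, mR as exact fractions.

left sensor world pos  = (3, 1); dL² = 113
right sensor world pos = (9, 1); dR² = 65
sL = 160/113 = 160/113
sR = 160/65 = 32/13
mL = 1·sL + 0·sR = 160/113
mR = 1·sL + 1·sR = 5696/1469

160/113 32/13 160/113 5696/1469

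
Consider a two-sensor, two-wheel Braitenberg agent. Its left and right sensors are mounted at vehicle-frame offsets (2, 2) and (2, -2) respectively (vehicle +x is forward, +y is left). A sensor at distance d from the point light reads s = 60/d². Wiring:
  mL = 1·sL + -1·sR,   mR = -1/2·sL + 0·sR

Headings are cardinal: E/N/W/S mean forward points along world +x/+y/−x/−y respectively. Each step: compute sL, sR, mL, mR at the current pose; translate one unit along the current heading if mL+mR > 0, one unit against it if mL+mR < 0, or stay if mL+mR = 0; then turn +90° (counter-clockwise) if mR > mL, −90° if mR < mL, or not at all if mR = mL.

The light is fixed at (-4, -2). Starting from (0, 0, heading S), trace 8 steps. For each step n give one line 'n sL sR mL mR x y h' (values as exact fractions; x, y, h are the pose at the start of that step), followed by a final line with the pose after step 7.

0 5/3 15 -40/3 -5/6 0 0 S
1 60/61 60/37 -1440/2257 -30/61 0 1 E
2 30/13 6/5 72/65 -15/13 -1 1 N
3 60/41 12/5 -192/205 -30/41 -1 0 E
4 15/4 15/8 15/8 -15/8 -2 0 N
5 15/8 15/4 -15/8 -15/16 -2 0 E
6 60/17 12/5 96/85 -30/17 -3 0 N
7 10/3 6 -8/3 -5/3 -3 -1 E
final -4 -1 N

n=0: pose=(0,0,S); sL=5/3, sR=15; mL=-40/3, mR=-5/6; mL+mR=-85/6 → advance -1; mR−mL=25/2 → turn +1·90°
n=1: pose=(0,1,E); sL=60/61, sR=60/37; mL=-1440/2257, mR=-30/61; mL+mR=-2550/2257 → advance -1; mR−mL=330/2257 → turn +1·90°
n=2: pose=(-1,1,N); sL=30/13, sR=6/5; mL=72/65, mR=-15/13; mL+mR=-3/65 → advance -1; mR−mL=-147/65 → turn -1·90°
n=3: pose=(-1,0,E); sL=60/41, sR=12/5; mL=-192/205, mR=-30/41; mL+mR=-342/205 → advance -1; mR−mL=42/205 → turn +1·90°
n=4: pose=(-2,0,N); sL=15/4, sR=15/8; mL=15/8, mR=-15/8; mL+mR=0 → advance +0; mR−mL=-15/4 → turn -1·90°
n=5: pose=(-2,0,E); sL=15/8, sR=15/4; mL=-15/8, mR=-15/16; mL+mR=-45/16 → advance -1; mR−mL=15/16 → turn +1·90°
n=6: pose=(-3,0,N); sL=60/17, sR=12/5; mL=96/85, mR=-30/17; mL+mR=-54/85 → advance -1; mR−mL=-246/85 → turn -1·90°
n=7: pose=(-3,-1,E); sL=10/3, sR=6; mL=-8/3, mR=-5/3; mL+mR=-13/3 → advance -1; mR−mL=1 → turn +1·90°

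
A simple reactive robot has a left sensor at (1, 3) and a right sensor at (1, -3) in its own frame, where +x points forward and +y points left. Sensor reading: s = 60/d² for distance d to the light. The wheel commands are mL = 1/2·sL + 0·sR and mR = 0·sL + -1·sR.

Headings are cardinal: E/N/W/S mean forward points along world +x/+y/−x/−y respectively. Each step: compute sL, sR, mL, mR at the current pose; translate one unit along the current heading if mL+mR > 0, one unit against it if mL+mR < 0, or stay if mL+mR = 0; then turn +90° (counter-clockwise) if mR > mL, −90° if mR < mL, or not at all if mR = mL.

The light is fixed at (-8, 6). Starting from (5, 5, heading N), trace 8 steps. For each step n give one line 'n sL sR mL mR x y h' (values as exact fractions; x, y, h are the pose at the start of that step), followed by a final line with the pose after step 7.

n=0: pose=(5,5,N); sL=3/5, sR=15/64; mL=3/10, mR=-15/64; mL+mR=21/320 → advance +1; mR−mL=-171/320 → turn -1·90°
n=1: pose=(5,6,E); sL=12/41, sR=12/41; mL=6/41, mR=-12/41; mL+mR=-6/41 → advance -1; mR−mL=-18/41 → turn -1·90°
n=2: pose=(4,6,S); sL=30/113, sR=30/41; mL=15/113, mR=-30/41; mL+mR=-2775/4633 → advance -1; mR−mL=-4005/4633 → turn -1·90°
n=3: pose=(4,7,W); sL=12/25, sR=60/137; mL=6/25, mR=-60/137; mL+mR=-678/3425 → advance -1; mR−mL=-2322/3425 → turn -1·90°
n=4: pose=(5,7,N); sL=15/26, sR=3/13; mL=15/52, mR=-3/13; mL+mR=3/52 → advance +1; mR−mL=-27/52 → turn -1·90°
n=5: pose=(5,8,E); sL=60/221, sR=60/197; mL=30/221, mR=-60/197; mL+mR=-7350/43537 → advance -1; mR−mL=-19170/43537 → turn -1·90°
n=6: pose=(4,8,S); sL=30/113, sR=30/41; mL=15/113, mR=-30/41; mL+mR=-2775/4633 → advance -1; mR−mL=-4005/4633 → turn -1·90°
n=7: pose=(4,9,W); sL=60/121, sR=60/157; mL=30/121, mR=-60/157; mL+mR=-2550/18997 → advance -1; mR−mL=-11970/18997 → turn -1·90°

0 3/5 15/64 3/10 -15/64 5 5 N
1 12/41 12/41 6/41 -12/41 5 6 E
2 30/113 30/41 15/113 -30/41 4 6 S
3 12/25 60/137 6/25 -60/137 4 7 W
4 15/26 3/13 15/52 -3/13 5 7 N
5 60/221 60/197 30/221 -60/197 5 8 E
6 30/113 30/41 15/113 -30/41 4 8 S
7 60/121 60/157 30/121 -60/157 4 9 W
final 5 9 N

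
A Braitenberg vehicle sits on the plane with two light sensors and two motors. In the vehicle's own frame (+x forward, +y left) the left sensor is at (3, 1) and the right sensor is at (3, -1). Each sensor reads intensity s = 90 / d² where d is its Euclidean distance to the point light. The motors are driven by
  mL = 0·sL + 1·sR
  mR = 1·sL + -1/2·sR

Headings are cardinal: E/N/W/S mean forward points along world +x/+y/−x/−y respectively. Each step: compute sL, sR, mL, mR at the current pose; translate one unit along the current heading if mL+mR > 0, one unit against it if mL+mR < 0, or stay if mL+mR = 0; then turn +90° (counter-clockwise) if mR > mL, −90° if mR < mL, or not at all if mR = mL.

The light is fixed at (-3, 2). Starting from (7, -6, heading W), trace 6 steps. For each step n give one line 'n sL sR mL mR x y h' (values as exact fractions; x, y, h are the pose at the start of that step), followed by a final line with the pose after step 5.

0 9/13 45/49 45/49 297/1274 7 -6 W
1 90/89 18/25 18/25 1449/2225 6 -6 N
2 1/2 45/104 45/104 59/208 6 -5 E
3 90/221 90/181 90/181 6345/40001 7 -5 S
4 9/13 45/49 45/49 297/1274 7 -6 W
5 90/89 18/25 18/25 1449/2225 6 -6 N
final 6 -5 E

n=0: pose=(7,-6,W); sL=9/13, sR=45/49; mL=45/49, mR=297/1274; mL+mR=1467/1274 → advance +1; mR−mL=-873/1274 → turn -1·90°
n=1: pose=(6,-6,N); sL=90/89, sR=18/25; mL=18/25, mR=1449/2225; mL+mR=3051/2225 → advance +1; mR−mL=-153/2225 → turn -1·90°
n=2: pose=(6,-5,E); sL=1/2, sR=45/104; mL=45/104, mR=59/208; mL+mR=149/208 → advance +1; mR−mL=-31/208 → turn -1·90°
n=3: pose=(7,-5,S); sL=90/221, sR=90/181; mL=90/181, mR=6345/40001; mL+mR=26235/40001 → advance +1; mR−mL=-13545/40001 → turn -1·90°
n=4: pose=(7,-6,W); sL=9/13, sR=45/49; mL=45/49, mR=297/1274; mL+mR=1467/1274 → advance +1; mR−mL=-873/1274 → turn -1·90°
n=5: pose=(6,-6,N); sL=90/89, sR=18/25; mL=18/25, mR=1449/2225; mL+mR=3051/2225 → advance +1; mR−mL=-153/2225 → turn -1·90°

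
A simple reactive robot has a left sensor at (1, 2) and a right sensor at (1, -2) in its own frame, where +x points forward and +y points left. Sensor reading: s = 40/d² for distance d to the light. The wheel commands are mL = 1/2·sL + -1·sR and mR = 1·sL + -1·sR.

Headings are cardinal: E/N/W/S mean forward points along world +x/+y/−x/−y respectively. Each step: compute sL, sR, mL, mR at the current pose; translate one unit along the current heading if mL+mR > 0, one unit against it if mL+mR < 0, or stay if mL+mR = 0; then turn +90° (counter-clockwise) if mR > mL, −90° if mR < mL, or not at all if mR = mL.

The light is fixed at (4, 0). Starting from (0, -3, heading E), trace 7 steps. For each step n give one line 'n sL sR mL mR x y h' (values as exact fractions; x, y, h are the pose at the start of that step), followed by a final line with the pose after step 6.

n=0: pose=(0,-3,E); sL=4, sR=20/17; mL=14/17, mR=48/17; mL+mR=62/17 → advance +1; mR−mL=2 → turn +1·90°
n=1: pose=(1,-3,N); sL=40/29, sR=8; mL=-212/29, mR=-192/29; mL+mR=-404/29 → advance -1; mR−mL=20/29 → turn +1·90°
n=2: pose=(1,-4,W); sL=10/13, sR=2; mL=-21/13, mR=-16/13; mL+mR=-37/13 → advance -1; mR−mL=5/13 → turn +1·90°
n=3: pose=(2,-4,S); sL=8/5, sR=40/41; mL=-36/205, mR=128/205; mL+mR=92/205 → advance +1; mR−mL=4/5 → turn +1·90°
n=4: pose=(2,-5,E); sL=4, sR=4/5; mL=6/5, mR=16/5; mL+mR=22/5 → advance +1; mR−mL=2 → turn +1·90°
n=5: pose=(3,-5,N); sL=8/5, sR=40/17; mL=-132/85, mR=-64/85; mL+mR=-196/85 → advance -1; mR−mL=4/5 → turn +1·90°
n=6: pose=(3,-6,W); sL=10/17, sR=2; mL=-29/17, mR=-24/17; mL+mR=-53/17 → advance -1; mR−mL=5/17 → turn +1·90°

0 4 20/17 14/17 48/17 0 -3 E
1 40/29 8 -212/29 -192/29 1 -3 N
2 10/13 2 -21/13 -16/13 1 -4 W
3 8/5 40/41 -36/205 128/205 2 -4 S
4 4 4/5 6/5 16/5 2 -5 E
5 8/5 40/17 -132/85 -64/85 3 -5 N
6 10/17 2 -29/17 -24/17 3 -6 W
final 4 -6 S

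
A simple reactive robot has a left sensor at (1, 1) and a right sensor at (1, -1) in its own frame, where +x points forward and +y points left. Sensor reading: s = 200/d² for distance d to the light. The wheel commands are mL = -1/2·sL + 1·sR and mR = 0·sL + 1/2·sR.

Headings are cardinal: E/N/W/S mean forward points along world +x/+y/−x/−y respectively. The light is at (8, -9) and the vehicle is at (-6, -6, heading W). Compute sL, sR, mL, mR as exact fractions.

left sensor world pos  = (-7, -7); dL² = 229
right sensor world pos = (-7, -5); dR² = 241
sL = 200/229 = 200/229
sR = 200/241 = 200/241
mL = -1/2·sL + 1·sR = 21700/55189
mR = 0·sL + 1/2·sR = 100/241

200/229 200/241 21700/55189 100/241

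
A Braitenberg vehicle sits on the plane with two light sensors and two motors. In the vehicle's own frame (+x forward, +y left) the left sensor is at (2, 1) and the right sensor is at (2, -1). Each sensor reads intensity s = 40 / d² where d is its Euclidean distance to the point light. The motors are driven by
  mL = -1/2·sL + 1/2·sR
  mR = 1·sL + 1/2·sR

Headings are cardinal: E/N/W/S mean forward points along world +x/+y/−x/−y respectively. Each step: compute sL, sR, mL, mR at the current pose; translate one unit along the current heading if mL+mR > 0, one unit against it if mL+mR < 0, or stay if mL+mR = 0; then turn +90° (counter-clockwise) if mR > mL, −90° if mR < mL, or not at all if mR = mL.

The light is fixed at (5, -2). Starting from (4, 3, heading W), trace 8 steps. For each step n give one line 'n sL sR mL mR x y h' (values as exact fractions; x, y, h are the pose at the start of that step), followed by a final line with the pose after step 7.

0 8/5 8/9 -16/45 92/45 4 3 W
1 4 20/9 -8/9 46/9 3 3 S
2 8/5 40/9 64/45 172/45 3 2 E
3 1 10/9 1/18 14/9 4 2 N
4 8/5 8/9 -16/45 92/45 4 3 W
5 4 20/9 -8/9 46/9 3 3 S
6 8/5 40/9 64/45 172/45 3 2 E
7 1 10/9 1/18 14/9 4 2 N
final 4 3 W

n=0: pose=(4,3,W); sL=8/5, sR=8/9; mL=-16/45, mR=92/45; mL+mR=76/45 → advance +1; mR−mL=12/5 → turn +1·90°
n=1: pose=(3,3,S); sL=4, sR=20/9; mL=-8/9, mR=46/9; mL+mR=38/9 → advance +1; mR−mL=6 → turn +1·90°
n=2: pose=(3,2,E); sL=8/5, sR=40/9; mL=64/45, mR=172/45; mL+mR=236/45 → advance +1; mR−mL=12/5 → turn +1·90°
n=3: pose=(4,2,N); sL=1, sR=10/9; mL=1/18, mR=14/9; mL+mR=29/18 → advance +1; mR−mL=3/2 → turn +1·90°
n=4: pose=(4,3,W); sL=8/5, sR=8/9; mL=-16/45, mR=92/45; mL+mR=76/45 → advance +1; mR−mL=12/5 → turn +1·90°
n=5: pose=(3,3,S); sL=4, sR=20/9; mL=-8/9, mR=46/9; mL+mR=38/9 → advance +1; mR−mL=6 → turn +1·90°
n=6: pose=(3,2,E); sL=8/5, sR=40/9; mL=64/45, mR=172/45; mL+mR=236/45 → advance +1; mR−mL=12/5 → turn +1·90°
n=7: pose=(4,2,N); sL=1, sR=10/9; mL=1/18, mR=14/9; mL+mR=29/18 → advance +1; mR−mL=3/2 → turn +1·90°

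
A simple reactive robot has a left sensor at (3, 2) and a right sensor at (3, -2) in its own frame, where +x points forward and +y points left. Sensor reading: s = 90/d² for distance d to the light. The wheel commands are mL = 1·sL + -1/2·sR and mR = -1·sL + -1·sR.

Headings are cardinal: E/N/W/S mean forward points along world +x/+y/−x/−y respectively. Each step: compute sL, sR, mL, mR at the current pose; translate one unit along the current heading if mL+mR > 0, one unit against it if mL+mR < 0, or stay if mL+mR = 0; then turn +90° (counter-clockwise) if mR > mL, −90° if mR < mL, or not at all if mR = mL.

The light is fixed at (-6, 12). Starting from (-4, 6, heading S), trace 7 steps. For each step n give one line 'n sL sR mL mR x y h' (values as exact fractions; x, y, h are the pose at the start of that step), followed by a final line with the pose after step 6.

n=0: pose=(-4,6,S); sL=90/97, sR=10/9; mL=325/873, mR=-1780/873; mL+mR=-5/3 → advance -1; mR−mL=-2105/873 → turn -1·90°
n=1: pose=(-4,7,W); sL=9/5, sR=9; mL=-27/10, mR=-54/5; mL+mR=-27/2 → advance -1; mR−mL=-81/10 → turn -1·90°
n=2: pose=(-3,7,N); sL=18, sR=90/29; mL=477/29, mR=-612/29; mL+mR=-135/29 → advance -1; mR−mL=-1089/29 → turn -1·90°
n=3: pose=(-3,6,E); sL=45/26, sR=9/10; mL=333/260, mR=-171/65; mL+mR=-27/20 → advance -1; mR−mL=-1017/260 → turn -1·90°
n=4: pose=(-4,6,S); sL=90/97, sR=10/9; mL=325/873, mR=-1780/873; mL+mR=-5/3 → advance -1; mR−mL=-2105/873 → turn -1·90°
n=5: pose=(-4,7,W); sL=9/5, sR=9; mL=-27/10, mR=-54/5; mL+mR=-27/2 → advance -1; mR−mL=-81/10 → turn -1·90°
n=6: pose=(-3,7,N); sL=18, sR=90/29; mL=477/29, mR=-612/29; mL+mR=-135/29 → advance -1; mR−mL=-1089/29 → turn -1·90°

0 90/97 10/9 325/873 -1780/873 -4 6 S
1 9/5 9 -27/10 -54/5 -4 7 W
2 18 90/29 477/29 -612/29 -3 7 N
3 45/26 9/10 333/260 -171/65 -3 6 E
4 90/97 10/9 325/873 -1780/873 -4 6 S
5 9/5 9 -27/10 -54/5 -4 7 W
6 18 90/29 477/29 -612/29 -3 7 N
final -3 6 E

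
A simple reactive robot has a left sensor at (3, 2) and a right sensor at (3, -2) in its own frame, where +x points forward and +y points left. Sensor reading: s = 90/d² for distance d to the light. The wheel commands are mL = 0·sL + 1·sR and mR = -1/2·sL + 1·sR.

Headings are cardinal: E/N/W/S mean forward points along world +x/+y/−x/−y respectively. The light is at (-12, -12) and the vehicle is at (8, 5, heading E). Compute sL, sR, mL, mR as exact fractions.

9/89 45/377 45/377 4617/67106

left sensor world pos  = (11, 7); dL² = 890
right sensor world pos = (11, 3); dR² = 754
sL = 90/890 = 9/89
sR = 90/754 = 45/377
mL = 0·sL + 1·sR = 45/377
mR = -1/2·sL + 1·sR = 4617/67106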